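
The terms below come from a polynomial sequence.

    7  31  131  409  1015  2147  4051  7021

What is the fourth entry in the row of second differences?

D1: 24, 100, 278, 606, 1132, 1904, 2970
D2: 76, 178, 328, 526, 772, 1066
D3: 102, 150, 198, 246, 294
D4: 48, 48, 48, 48

526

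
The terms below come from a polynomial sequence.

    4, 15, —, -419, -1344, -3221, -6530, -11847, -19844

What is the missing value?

-62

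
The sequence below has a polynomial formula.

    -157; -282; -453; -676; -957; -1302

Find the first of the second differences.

-46

D1: -125, -171, -223, -281, -345
D2: -46, -52, -58, -64
D3: -6, -6, -6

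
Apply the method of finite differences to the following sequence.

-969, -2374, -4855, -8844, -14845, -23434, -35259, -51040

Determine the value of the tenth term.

-97710

D1: -1405, -2481, -3989, -6001, -8589, -11825, -15781
D2: -1076, -1508, -2012, -2588, -3236, -3956
D3: -432, -504, -576, -648, -720
D4: -72, -72, -72, -72
Fourth differences constant at -72.
-720 − 72 = -792;  -3956 − 792 = -4748;  -15781 − 4748 = -20529;  -51040 − 20529 = -71569
-792 − 72 = -864;  -4748 − 864 = -5612;  -20529 − 5612 = -26141;  -71569 − 26141 = -97710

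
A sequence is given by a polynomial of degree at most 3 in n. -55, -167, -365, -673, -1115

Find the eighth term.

-3485

First differences: -112  -198  -308  -442
Second differences: -86  -110  -134
Third differences: -24  -24
The third differences are constant (-24).
-134 − 24 = -158;  -442 − 158 = -600;  -1115 − 600 = -1715
-158 − 24 = -182;  -600 − 182 = -782;  -1715 − 782 = -2497
-182 − 24 = -206;  -782 − 206 = -988;  -2497 − 988 = -3485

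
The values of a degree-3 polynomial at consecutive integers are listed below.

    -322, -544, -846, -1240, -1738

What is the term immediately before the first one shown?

-168

D1: -222, -302, -394, -498
D2: -80, -92, -104
D3: -12, -12
The third differences are constant at -12.
Work back: -80 + 12 = -68;  -222 + 68 = -154;  -322 + 154 = -168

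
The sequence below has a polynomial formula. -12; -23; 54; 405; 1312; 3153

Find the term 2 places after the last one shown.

-11, 77, 351, 907, 1841
88, 274, 556, 934
186, 282, 378
96, 96
Fourth differences constant at 96.
378 + 96 = 474;  934 + 474 = 1408;  1841 + 1408 = 3249;  3153 + 3249 = 6402
474 + 96 = 570;  1408 + 570 = 1978;  3249 + 1978 = 5227;  6402 + 5227 = 11629

11629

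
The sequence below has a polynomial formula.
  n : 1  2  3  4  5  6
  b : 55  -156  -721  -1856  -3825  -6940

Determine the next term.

-11561

First differences: -211 , -565 , -1135 , -1969 , -3115
Second differences: -354 , -570 , -834 , -1146
Third differences: -216 , -264 , -312
Fourth differences: -48 , -48
The fourth differences are constant (-48).
-312 − 48 = -360;  -1146 − 360 = -1506;  -3115 − 1506 = -4621;  -6940 − 4621 = -11561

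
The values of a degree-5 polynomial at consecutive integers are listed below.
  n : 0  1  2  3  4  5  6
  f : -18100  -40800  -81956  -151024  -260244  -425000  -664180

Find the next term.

-22700 , -41156 , -69068 , -109220 , -164756 , -239180
-18456 , -27912 , -40152 , -55536 , -74424
-9456 , -12240 , -15384 , -18888
-2784 , -3144 , -3504
-360 , -360
The fifth differences are constant (-360).
-3504 − 360 = -3864;  -18888 − 3864 = -22752;  -74424 − 22752 = -97176;  -239180 − 97176 = -336356;  -664180 − 336356 = -1000536

-1000536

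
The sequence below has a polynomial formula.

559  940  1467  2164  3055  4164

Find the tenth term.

Δ: 381 , 527 , 697 , 891 , 1109
Δ²: 146 , 170 , 194 , 218
Δ³: 24 , 24 , 24
Third differences constant at 24.
218 + 24 = 242;  1109 + 242 = 1351;  4164 + 1351 = 5515
242 + 24 = 266;  1351 + 266 = 1617;  5515 + 1617 = 7132
266 + 24 = 290;  1617 + 290 = 1907;  7132 + 1907 = 9039
290 + 24 = 314;  1907 + 314 = 2221;  9039 + 2221 = 11260

11260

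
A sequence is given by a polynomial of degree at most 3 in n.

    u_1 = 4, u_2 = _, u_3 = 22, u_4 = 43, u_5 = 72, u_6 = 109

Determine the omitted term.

Using the last 4 terms:
21, 29, 37
8, 8
Constant second difference = 8.
Extend backward: 21 − 8 = 13;  22 − 13 = 9

9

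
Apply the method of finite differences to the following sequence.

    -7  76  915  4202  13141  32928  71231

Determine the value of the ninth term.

Δ: 83  839  3287  8939  19787  38303
Δ²: 756  2448  5652  10848  18516
Δ³: 1692  3204  5196  7668
Δ⁴: 1512  1992  2472
Δ⁵: 480  480
Fifth differences constant at 480.
2472 + 480 = 2952;  7668 + 2952 = 10620;  18516 + 10620 = 29136;  38303 + 29136 = 67439;  71231 + 67439 = 138670
2952 + 480 = 3432;  10620 + 3432 = 14052;  29136 + 14052 = 43188;  67439 + 43188 = 110627;  138670 + 110627 = 249297

249297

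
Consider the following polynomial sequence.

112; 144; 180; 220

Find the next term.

264

D1: 32, 36, 40
D2: 4, 4
The second differences are constant (4).
40 + 4 = 44;  220 + 44 = 264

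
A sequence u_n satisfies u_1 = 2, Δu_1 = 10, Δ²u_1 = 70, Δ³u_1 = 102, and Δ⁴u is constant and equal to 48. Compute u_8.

6792

Build the table forward from the leading diagonal:
Fourth differences: 48  48  48  48  48  48  48  48
Third differences: 102  150  198  246  294  342  390  438
Second differences: 70  172  322  520  766  1060  1402  1792
First differences: 10  80  252  574  1094  1860  2920  4322
u: 2  12  92  344  918  2012  3872  6792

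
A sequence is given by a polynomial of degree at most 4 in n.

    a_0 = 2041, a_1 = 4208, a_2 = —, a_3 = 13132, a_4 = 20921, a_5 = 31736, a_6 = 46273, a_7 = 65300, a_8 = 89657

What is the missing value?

7745

Using the last 6 terms:
7789, 10815, 14537, 19027, 24357
3026, 3722, 4490, 5330
696, 768, 840
72, 72
Constant fourth difference = 72.
Extend backward: 696 − 72 = 624;  3026 − 624 = 2402;  7789 − 2402 = 5387;  13132 − 5387 = 7745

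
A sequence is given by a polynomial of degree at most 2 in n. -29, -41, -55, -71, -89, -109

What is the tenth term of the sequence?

-12, -14, -16, -18, -20
-2, -2, -2, -2
The second differences are constant (-2).
-20 − 2 = -22;  -109 − 22 = -131
-22 − 2 = -24;  -131 − 24 = -155
-24 − 2 = -26;  -155 − 26 = -181
-26 − 2 = -28;  -181 − 28 = -209

-209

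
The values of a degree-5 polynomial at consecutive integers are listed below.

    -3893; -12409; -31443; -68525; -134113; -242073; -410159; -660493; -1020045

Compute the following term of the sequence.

-8516, -19034, -37082, -65588, -107960, -168086, -250334, -359552
-10518, -18048, -28506, -42372, -60126, -82248, -109218
-7530, -10458, -13866, -17754, -22122, -26970
-2928, -3408, -3888, -4368, -4848
-480, -480, -480, -480
Constant fifth difference = -480, so extend:
-4848 − 480 = -5328;  -26970 − 5328 = -32298;  -109218 − 32298 = -141516;  -359552 − 141516 = -501068;  -1020045 − 501068 = -1521113

-1521113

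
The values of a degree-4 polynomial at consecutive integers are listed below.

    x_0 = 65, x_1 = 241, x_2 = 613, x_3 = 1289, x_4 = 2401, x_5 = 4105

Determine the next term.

6581

176, 372, 676, 1112, 1704
196, 304, 436, 592
108, 132, 156
24, 24
Fourth differences constant at 24.
156 + 24 = 180;  592 + 180 = 772;  1704 + 772 = 2476;  4105 + 2476 = 6581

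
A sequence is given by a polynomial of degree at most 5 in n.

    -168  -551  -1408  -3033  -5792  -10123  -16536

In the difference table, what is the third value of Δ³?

-438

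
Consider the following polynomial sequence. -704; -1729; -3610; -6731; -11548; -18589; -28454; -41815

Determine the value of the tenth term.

-82073

Δ: -1025, -1881, -3121, -4817, -7041, -9865, -13361
Δ²: -856, -1240, -1696, -2224, -2824, -3496
Δ³: -384, -456, -528, -600, -672
Δ⁴: -72, -72, -72, -72
The fourth differences are constant (-72).
-672 − 72 = -744;  -3496 − 744 = -4240;  -13361 − 4240 = -17601;  -41815 − 17601 = -59416
-744 − 72 = -816;  -4240 − 816 = -5056;  -17601 − 5056 = -22657;  -59416 − 22657 = -82073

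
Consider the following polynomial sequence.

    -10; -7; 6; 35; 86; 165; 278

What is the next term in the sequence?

431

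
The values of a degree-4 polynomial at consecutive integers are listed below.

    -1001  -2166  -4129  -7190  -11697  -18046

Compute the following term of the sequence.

-1165 , -1963 , -3061 , -4507 , -6349
-798 , -1098 , -1446 , -1842
-300 , -348 , -396
-48 , -48
Constant fourth difference = -48, so extend:
-396 − 48 = -444;  -1842 − 444 = -2286;  -6349 − 2286 = -8635;  -18046 − 8635 = -26681

-26681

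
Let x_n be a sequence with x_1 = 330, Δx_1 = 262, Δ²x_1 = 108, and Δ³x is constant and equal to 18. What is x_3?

962

Build the table forward from the leading diagonal:
Δ³: 18, 18, 18
Δ²: 108, 126, 144
Δ: 262, 370, 496
x: 330, 592, 962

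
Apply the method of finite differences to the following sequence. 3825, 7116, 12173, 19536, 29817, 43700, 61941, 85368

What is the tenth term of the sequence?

151452

D1: 3291, 5057, 7363, 10281, 13883, 18241, 23427
D2: 1766, 2306, 2918, 3602, 4358, 5186
D3: 540, 612, 684, 756, 828
D4: 72, 72, 72, 72
The fourth differences are constant (72).
828 + 72 = 900;  5186 + 900 = 6086;  23427 + 6086 = 29513;  85368 + 29513 = 114881
900 + 72 = 972;  6086 + 972 = 7058;  29513 + 7058 = 36571;  114881 + 36571 = 151452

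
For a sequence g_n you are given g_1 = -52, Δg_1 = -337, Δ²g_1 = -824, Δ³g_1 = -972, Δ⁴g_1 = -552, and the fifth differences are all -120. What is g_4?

Build the table forward from the leading diagonal:
Fifth differences: -120, -120, -120, -120
Fourth differences: -552, -672, -792, -912
Third differences: -972, -1524, -2196, -2988
Second differences: -824, -1796, -3320, -5516
First differences: -337, -1161, -2957, -6277
g: -52, -389, -1550, -4507

-4507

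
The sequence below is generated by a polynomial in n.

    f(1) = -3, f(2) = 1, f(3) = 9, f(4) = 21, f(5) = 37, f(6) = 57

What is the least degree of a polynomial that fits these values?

2

4, 8, 12, 16, 20
4, 4, 4, 4
The second differences are constant, so the polynomial has degree 2.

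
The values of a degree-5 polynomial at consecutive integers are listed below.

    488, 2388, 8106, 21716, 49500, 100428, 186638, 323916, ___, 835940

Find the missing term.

Using the first 8 terms:
First differences: 1900  5718  13610  27784  50928  86210  137278
Second differences: 3818  7892  14174  23144  35282  51068
Third differences: 4074  6282  8970  12138  15786
Fourth differences: 2208  2688  3168  3648
Fifth differences: 480  480  480
Constant fifth difference = 480.
Extend forward: 3648 + 480 = 4128;  15786 + 4128 = 19914;  51068 + 19914 = 70982;  137278 + 70982 = 208260;  323916 + 208260 = 532176

532176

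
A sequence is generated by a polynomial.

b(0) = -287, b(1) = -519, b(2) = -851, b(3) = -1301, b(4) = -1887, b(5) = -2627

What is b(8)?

First differences: -232 , -332 , -450 , -586 , -740
Second differences: -100 , -118 , -136 , -154
Third differences: -18 , -18 , -18
Third differences constant at -18.
-154 − 18 = -172;  -740 − 172 = -912;  -2627 − 912 = -3539
-172 − 18 = -190;  -912 − 190 = -1102;  -3539 − 1102 = -4641
-190 − 18 = -208;  -1102 − 208 = -1310;  -4641 − 1310 = -5951

-5951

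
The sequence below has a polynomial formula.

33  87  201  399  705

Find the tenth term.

D1: 54, 114, 198, 306
D2: 60, 84, 108
D3: 24, 24
Third differences constant at 24.
108 + 24 = 132;  306 + 132 = 438;  705 + 438 = 1143
132 + 24 = 156;  438 + 156 = 594;  1143 + 594 = 1737
156 + 24 = 180;  594 + 180 = 774;  1737 + 774 = 2511
180 + 24 = 204;  774 + 204 = 978;  2511 + 978 = 3489
204 + 24 = 228;  978 + 228 = 1206;  3489 + 1206 = 4695

4695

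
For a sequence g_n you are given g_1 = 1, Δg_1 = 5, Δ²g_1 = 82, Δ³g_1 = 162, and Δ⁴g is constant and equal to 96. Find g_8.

10788

Build the table forward from the leading diagonal:
Fourth differences: 96, 96, 96, 96, 96, 96, 96, 96
Third differences: 162, 258, 354, 450, 546, 642, 738, 834
Second differences: 82, 244, 502, 856, 1306, 1852, 2494, 3232
First differences: 5, 87, 331, 833, 1689, 2995, 4847, 7341
g: 1, 6, 93, 424, 1257, 2946, 5941, 10788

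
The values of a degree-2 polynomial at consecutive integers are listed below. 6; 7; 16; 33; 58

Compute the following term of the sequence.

91

Δ: 1, 9, 17, 25
Δ²: 8, 8, 8
Constant second difference = 8, so extend:
25 + 8 = 33;  58 + 33 = 91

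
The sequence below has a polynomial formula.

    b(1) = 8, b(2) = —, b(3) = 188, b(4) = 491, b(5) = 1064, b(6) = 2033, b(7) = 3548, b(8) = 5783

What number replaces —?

Using the last 6 terms:
Δ: 303, 573, 969, 1515, 2235
Δ²: 270, 396, 546, 720
Δ³: 126, 150, 174
Δ⁴: 24, 24
Constant fourth difference = 24.
Extend backward: 126 − 24 = 102;  270 − 102 = 168;  303 − 168 = 135;  188 − 135 = 53

53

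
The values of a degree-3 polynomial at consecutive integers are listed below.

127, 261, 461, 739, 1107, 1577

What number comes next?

2161

Δ: 134 , 200 , 278 , 368 , 470
Δ²: 66 , 78 , 90 , 102
Δ³: 12 , 12 , 12
Third differences constant at 12.
102 + 12 = 114;  470 + 114 = 584;  1577 + 584 = 2161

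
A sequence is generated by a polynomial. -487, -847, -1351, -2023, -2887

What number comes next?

-3967

D1: -360, -504, -672, -864
D2: -144, -168, -192
D3: -24, -24
The third differences are constant (-24).
-192 − 24 = -216;  -864 − 216 = -1080;  -2887 − 1080 = -3967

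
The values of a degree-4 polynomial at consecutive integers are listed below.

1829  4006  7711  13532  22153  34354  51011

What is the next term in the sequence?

D1: 2177, 3705, 5821, 8621, 12201, 16657
D2: 1528, 2116, 2800, 3580, 4456
D3: 588, 684, 780, 876
D4: 96, 96, 96
Fourth differences constant at 96.
876 + 96 = 972;  4456 + 972 = 5428;  16657 + 5428 = 22085;  51011 + 22085 = 73096

73096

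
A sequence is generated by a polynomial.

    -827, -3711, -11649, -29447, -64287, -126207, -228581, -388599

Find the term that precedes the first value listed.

First differences: -2884, -7938, -17798, -34840, -61920, -102374, -160018
Second differences: -5054, -9860, -17042, -27080, -40454, -57644
Third differences: -4806, -7182, -10038, -13374, -17190
Fourth differences: -2376, -2856, -3336, -3816
Fifth differences: -480, -480, -480
The fifth differences are constant at -480.
Work back: -2376 + 480 = -1896;  -4806 + 1896 = -2910;  -5054 + 2910 = -2144;  -2884 + 2144 = -740;  -827 + 740 = -87

-87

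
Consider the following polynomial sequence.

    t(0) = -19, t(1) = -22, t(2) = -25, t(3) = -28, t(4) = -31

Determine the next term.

Δ: -3, -3, -3, -3
The first differences are constant (-3).
-31 − 3 = -34

-34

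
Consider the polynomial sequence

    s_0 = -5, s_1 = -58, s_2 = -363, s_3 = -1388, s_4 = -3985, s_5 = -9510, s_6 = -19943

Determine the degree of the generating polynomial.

5

Δ: -53, -305, -1025, -2597, -5525, -10433
Δ²: -252, -720, -1572, -2928, -4908
Δ³: -468, -852, -1356, -1980
Δ⁴: -384, -504, -624
Δ⁵: -120, -120
The fifth differences are constant, so the polynomial has degree 5.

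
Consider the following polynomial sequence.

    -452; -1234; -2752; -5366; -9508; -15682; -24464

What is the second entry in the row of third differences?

Δ: -782, -1518, -2614, -4142, -6174, -8782
Δ²: -736, -1096, -1528, -2032, -2608
Δ³: -360, -432, -504, -576
Δ⁴: -72, -72, -72

-432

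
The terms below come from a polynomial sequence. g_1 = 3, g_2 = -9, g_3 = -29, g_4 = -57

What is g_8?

First differences: -12, -20, -28
Second differences: -8, -8
Constant second difference = -8, so extend:
-28 − 8 = -36;  -57 − 36 = -93
-36 − 8 = -44;  -93 − 44 = -137
-44 − 8 = -52;  -137 − 52 = -189
-52 − 8 = -60;  -189 − 60 = -249

-249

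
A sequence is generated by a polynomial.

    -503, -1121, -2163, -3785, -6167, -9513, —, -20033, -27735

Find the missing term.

Using the first 6 terms:
D1: -618  -1042  -1622  -2382  -3346
D2: -424  -580  -760  -964
D3: -156  -180  -204
D4: -24  -24
Constant fourth difference = -24.
Extend forward: -204 − 24 = -228;  -964 − 228 = -1192;  -3346 − 1192 = -4538;  -9513 − 4538 = -14051

-14051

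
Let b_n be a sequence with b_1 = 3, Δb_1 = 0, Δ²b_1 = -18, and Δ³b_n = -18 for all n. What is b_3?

-15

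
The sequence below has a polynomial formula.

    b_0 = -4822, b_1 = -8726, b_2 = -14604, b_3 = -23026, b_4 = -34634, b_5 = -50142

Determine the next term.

-70336

D1: -3904, -5878, -8422, -11608, -15508
D2: -1974, -2544, -3186, -3900
D3: -570, -642, -714
D4: -72, -72
The fourth differences are constant (-72).
-714 − 72 = -786;  -3900 − 786 = -4686;  -15508 − 4686 = -20194;  -50142 − 20194 = -70336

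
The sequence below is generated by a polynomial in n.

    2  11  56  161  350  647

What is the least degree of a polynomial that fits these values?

Δ: 9, 45, 105, 189, 297
Δ²: 36, 60, 84, 108
Δ³: 24, 24, 24
The third differences are constant, so the polynomial has degree 3.

3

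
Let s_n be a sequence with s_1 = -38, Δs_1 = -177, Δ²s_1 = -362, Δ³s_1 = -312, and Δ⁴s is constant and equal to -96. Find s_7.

-14210

Build the table forward from the leading diagonal:
D4: -96  -96  -96  -96  -96  -96  -96
D3: -312  -408  -504  -600  -696  -792  -888
D2: -362  -674  -1082  -1586  -2186  -2882  -3674
D1: -177  -539  -1213  -2295  -3881  -6067  -8949
s: -38  -215  -754  -1967  -4262  -8143  -14210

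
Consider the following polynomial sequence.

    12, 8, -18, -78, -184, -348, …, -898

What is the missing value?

Using the first 6 terms:
First differences: -4  -26  -60  -106  -164
Second differences: -22  -34  -46  -58
Third differences: -12  -12  -12
Constant third difference = -12.
Extend forward: -58 − 12 = -70;  -164 − 70 = -234;  -348 − 234 = -582

-582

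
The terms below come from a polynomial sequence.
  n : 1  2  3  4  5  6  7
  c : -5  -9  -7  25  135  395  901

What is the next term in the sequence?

1773

First differences: -4, 2, 32, 110, 260, 506
Second differences: 6, 30, 78, 150, 246
Third differences: 24, 48, 72, 96
Fourth differences: 24, 24, 24
The fourth differences are constant (24).
96 + 24 = 120;  246 + 120 = 366;  506 + 366 = 872;  901 + 872 = 1773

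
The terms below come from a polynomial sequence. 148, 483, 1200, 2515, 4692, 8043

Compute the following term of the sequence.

12928

335, 717, 1315, 2177, 3351
382, 598, 862, 1174
216, 264, 312
48, 48
Constant fourth difference = 48, so extend:
312 + 48 = 360;  1174 + 360 = 1534;  3351 + 1534 = 4885;  8043 + 4885 = 12928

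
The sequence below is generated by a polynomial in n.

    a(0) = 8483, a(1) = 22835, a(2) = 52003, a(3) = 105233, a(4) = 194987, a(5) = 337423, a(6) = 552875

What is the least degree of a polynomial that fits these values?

5

D1: 14352, 29168, 53230, 89754, 142436, 215452
D2: 14816, 24062, 36524, 52682, 73016
D3: 9246, 12462, 16158, 20334
D4: 3216, 3696, 4176
D5: 480, 480
The fifth differences are constant, so the polynomial has degree 5.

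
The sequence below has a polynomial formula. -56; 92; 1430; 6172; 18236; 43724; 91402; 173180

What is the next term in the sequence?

D1: 148 , 1338 , 4742 , 12064 , 25488 , 47678 , 81778
D2: 1190 , 3404 , 7322 , 13424 , 22190 , 34100
D3: 2214 , 3918 , 6102 , 8766 , 11910
D4: 1704 , 2184 , 2664 , 3144
D5: 480 , 480 , 480
Fifth differences constant at 480.
3144 + 480 = 3624;  11910 + 3624 = 15534;  34100 + 15534 = 49634;  81778 + 49634 = 131412;  173180 + 131412 = 304592

304592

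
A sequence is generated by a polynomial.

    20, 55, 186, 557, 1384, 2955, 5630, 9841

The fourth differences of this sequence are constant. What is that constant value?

72

Δ: 35, 131, 371, 827, 1571, 2675, 4211
Δ²: 96, 240, 456, 744, 1104, 1536
Δ³: 144, 216, 288, 360, 432
Δ⁴: 72, 72, 72, 72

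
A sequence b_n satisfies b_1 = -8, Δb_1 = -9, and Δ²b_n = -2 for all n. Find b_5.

Build the table forward from the leading diagonal:
Δ²: -2  -2  -2  -2  -2
Δ: -9  -11  -13  -15  -17
b: -8  -17  -28  -41  -56

-56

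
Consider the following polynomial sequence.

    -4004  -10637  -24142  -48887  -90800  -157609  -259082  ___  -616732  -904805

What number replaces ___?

Using the first 7 terms:
-6633  -13505  -24745  -41913  -66809  -101473
-6872  -11240  -17168  -24896  -34664
-4368  -5928  -7728  -9768
-1560  -1800  -2040
-240  -240
Constant fifth difference = -240.
Extend forward: -2040 − 240 = -2280;  -9768 − 2280 = -12048;  -34664 − 12048 = -46712;  -101473 − 46712 = -148185;  -259082 − 148185 = -407267

-407267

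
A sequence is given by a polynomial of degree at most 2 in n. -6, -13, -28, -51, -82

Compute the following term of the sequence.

-121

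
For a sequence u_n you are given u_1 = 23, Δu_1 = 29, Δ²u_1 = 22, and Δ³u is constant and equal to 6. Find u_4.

Build the table forward from the leading diagonal:
Δ³: 6, 6, 6, 6
Δ²: 22, 28, 34, 40
Δ: 29, 51, 79, 113
u: 23, 52, 103, 182

182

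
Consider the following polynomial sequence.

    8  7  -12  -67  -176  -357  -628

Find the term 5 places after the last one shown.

-3963

-1 , -19 , -55 , -109 , -181 , -271
-18 , -36 , -54 , -72 , -90
-18 , -18 , -18 , -18
Third differences constant at -18.
-90 − 18 = -108;  -271 − 108 = -379;  -628 − 379 = -1007
-108 − 18 = -126;  -379 − 126 = -505;  -1007 − 505 = -1512
-126 − 18 = -144;  -505 − 144 = -649;  -1512 − 649 = -2161
-144 − 18 = -162;  -649 − 162 = -811;  -2161 − 811 = -2972
-162 − 18 = -180;  -811 − 180 = -991;  -2972 − 991 = -3963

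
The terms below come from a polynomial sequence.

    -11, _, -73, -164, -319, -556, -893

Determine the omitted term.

-28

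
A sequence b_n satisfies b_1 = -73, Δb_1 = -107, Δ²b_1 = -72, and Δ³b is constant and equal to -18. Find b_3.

Build the table forward from the leading diagonal:
D3: -18  -18  -18
D2: -72  -90  -108
D1: -107  -179  -269
b: -73  -180  -359

-359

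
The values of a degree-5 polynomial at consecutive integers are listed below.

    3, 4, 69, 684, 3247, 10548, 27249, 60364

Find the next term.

119739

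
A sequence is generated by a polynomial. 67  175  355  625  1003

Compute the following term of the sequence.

1507

First differences: 108  180  270  378
Second differences: 72  90  108
Third differences: 18  18
The third differences are constant (18).
108 + 18 = 126;  378 + 126 = 504;  1003 + 504 = 1507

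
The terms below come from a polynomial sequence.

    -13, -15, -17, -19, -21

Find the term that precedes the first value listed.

D1: -2  -2  -2  -2
The first differences are constant at -2.
Work back: -13 + 2 = -11

-11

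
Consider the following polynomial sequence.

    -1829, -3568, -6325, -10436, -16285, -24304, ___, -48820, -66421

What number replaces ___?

-34973

Using the first 6 terms:
First differences: -1739  -2757  -4111  -5849  -8019
Second differences: -1018  -1354  -1738  -2170
Third differences: -336  -384  -432
Fourth differences: -48  -48
Constant fourth difference = -48.
Extend forward: -432 − 48 = -480;  -2170 − 480 = -2650;  -8019 − 2650 = -10669;  -24304 − 10669 = -34973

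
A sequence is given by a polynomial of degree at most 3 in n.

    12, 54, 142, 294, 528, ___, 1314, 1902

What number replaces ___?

862

Using the first 5 terms:
Δ: 42, 88, 152, 234
Δ²: 46, 64, 82
Δ³: 18, 18
Constant third difference = 18.
Extend forward: 82 + 18 = 100;  234 + 100 = 334;  528 + 334 = 862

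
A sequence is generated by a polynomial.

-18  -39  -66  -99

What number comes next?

-138

Δ: -21, -27, -33
Δ²: -6, -6
Constant second difference = -6, so extend:
-33 − 6 = -39;  -99 − 39 = -138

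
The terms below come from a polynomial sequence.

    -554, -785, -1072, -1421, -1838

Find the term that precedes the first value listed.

-373

First differences: -231, -287, -349, -417
Second differences: -56, -62, -68
Third differences: -6, -6
The third differences are constant at -6.
Work back: -56 + 6 = -50;  -231 + 50 = -181;  -554 + 181 = -373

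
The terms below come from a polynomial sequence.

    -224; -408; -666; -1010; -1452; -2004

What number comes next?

-2678

-184  -258  -344  -442  -552
-74  -86  -98  -110
-12  -12  -12
The third differences are constant (-12).
-110 − 12 = -122;  -552 − 122 = -674;  -2004 − 674 = -2678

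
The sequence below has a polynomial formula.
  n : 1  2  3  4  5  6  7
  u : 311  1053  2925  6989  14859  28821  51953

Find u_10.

221549

742, 1872, 4064, 7870, 13962, 23132
1130, 2192, 3806, 6092, 9170
1062, 1614, 2286, 3078
552, 672, 792
120, 120
The fifth differences are constant (120).
792 + 120 = 912;  3078 + 912 = 3990;  9170 + 3990 = 13160;  23132 + 13160 = 36292;  51953 + 36292 = 88245
912 + 120 = 1032;  3990 + 1032 = 5022;  13160 + 5022 = 18182;  36292 + 18182 = 54474;  88245 + 54474 = 142719
1032 + 120 = 1152;  5022 + 1152 = 6174;  18182 + 6174 = 24356;  54474 + 24356 = 78830;  142719 + 78830 = 221549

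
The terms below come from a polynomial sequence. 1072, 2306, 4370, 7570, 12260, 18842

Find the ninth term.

54680

First differences: 1234, 2064, 3200, 4690, 6582
Second differences: 830, 1136, 1490, 1892
Third differences: 306, 354, 402
Fourth differences: 48, 48
The fourth differences are constant (48).
402 + 48 = 450;  1892 + 450 = 2342;  6582 + 2342 = 8924;  18842 + 8924 = 27766
450 + 48 = 498;  2342 + 498 = 2840;  8924 + 2840 = 11764;  27766 + 11764 = 39530
498 + 48 = 546;  2840 + 546 = 3386;  11764 + 3386 = 15150;  39530 + 15150 = 54680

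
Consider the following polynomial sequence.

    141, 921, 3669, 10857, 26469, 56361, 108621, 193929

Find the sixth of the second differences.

D1: 780, 2748, 7188, 15612, 29892, 52260, 85308
D2: 1968, 4440, 8424, 14280, 22368, 33048
D3: 2472, 3984, 5856, 8088, 10680
D4: 1512, 1872, 2232, 2592
D5: 360, 360, 360

33048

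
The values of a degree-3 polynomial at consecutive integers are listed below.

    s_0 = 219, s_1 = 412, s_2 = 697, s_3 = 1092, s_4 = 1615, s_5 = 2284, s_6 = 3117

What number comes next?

4132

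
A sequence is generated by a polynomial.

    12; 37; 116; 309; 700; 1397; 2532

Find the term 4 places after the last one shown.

14932

D1: 25, 79, 193, 391, 697, 1135
D2: 54, 114, 198, 306, 438
D3: 60, 84, 108, 132
D4: 24, 24, 24
Fourth differences constant at 24.
132 + 24 = 156;  438 + 156 = 594;  1135 + 594 = 1729;  2532 + 1729 = 4261
156 + 24 = 180;  594 + 180 = 774;  1729 + 774 = 2503;  4261 + 2503 = 6764
180 + 24 = 204;  774 + 204 = 978;  2503 + 978 = 3481;  6764 + 3481 = 10245
204 + 24 = 228;  978 + 228 = 1206;  3481 + 1206 = 4687;  10245 + 4687 = 14932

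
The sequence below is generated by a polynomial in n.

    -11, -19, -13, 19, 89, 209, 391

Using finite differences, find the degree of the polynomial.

3

D1: -8, 6, 32, 70, 120, 182
D2: 14, 26, 38, 50, 62
D3: 12, 12, 12, 12
The third differences are constant, so the polynomial has degree 3.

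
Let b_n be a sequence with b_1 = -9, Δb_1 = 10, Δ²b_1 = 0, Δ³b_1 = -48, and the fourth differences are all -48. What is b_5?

Build the table forward from the leading diagonal:
Fourth differences: -48, -48, -48, -48, -48
Third differences: -48, -96, -144, -192, -240
Second differences: 0, -48, -144, -288, -480
First differences: 10, 10, -38, -182, -470
b: -9, 1, 11, -27, -209

-209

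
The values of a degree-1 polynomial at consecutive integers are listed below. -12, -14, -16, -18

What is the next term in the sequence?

First differences: -2  -2  -2
Constant first difference = -2, so extend:
-18 − 2 = -20

-20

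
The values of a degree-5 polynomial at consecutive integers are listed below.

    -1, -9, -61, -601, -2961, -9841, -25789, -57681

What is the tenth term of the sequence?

-211321

D1: -8, -52, -540, -2360, -6880, -15948, -31892
D2: -44, -488, -1820, -4520, -9068, -15944
D3: -444, -1332, -2700, -4548, -6876
D4: -888, -1368, -1848, -2328
D5: -480, -480, -480
Constant fifth difference = -480, so extend:
-2328 − 480 = -2808;  -6876 − 2808 = -9684;  -15944 − 9684 = -25628;  -31892 − 25628 = -57520;  -57681 − 57520 = -115201
-2808 − 480 = -3288;  -9684 − 3288 = -12972;  -25628 − 12972 = -38600;  -57520 − 38600 = -96120;  -115201 − 96120 = -211321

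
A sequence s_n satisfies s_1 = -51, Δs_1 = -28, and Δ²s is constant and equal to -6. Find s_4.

-153

Build the table forward from the leading diagonal:
Δ²: -6  -6  -6  -6
Δ: -28  -34  -40  -46
s: -51  -79  -113  -153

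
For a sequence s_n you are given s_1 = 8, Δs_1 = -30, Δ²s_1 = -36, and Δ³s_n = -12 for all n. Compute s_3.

Build the table forward from the leading diagonal:
D3: -12, -12, -12
D2: -36, -48, -60
D1: -30, -66, -114
s: 8, -22, -88

-88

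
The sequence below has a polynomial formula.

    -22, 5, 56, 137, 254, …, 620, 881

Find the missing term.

413

Using the first 5 terms:
Δ: 27  51  81  117
Δ²: 24  30  36
Δ³: 6  6
Constant third difference = 6.
Extend forward: 36 + 6 = 42;  117 + 42 = 159;  254 + 159 = 413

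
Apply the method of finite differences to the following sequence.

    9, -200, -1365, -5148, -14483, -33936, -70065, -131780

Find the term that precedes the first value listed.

12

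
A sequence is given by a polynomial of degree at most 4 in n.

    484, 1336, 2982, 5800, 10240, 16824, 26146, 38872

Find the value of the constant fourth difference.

72

First differences: 852, 1646, 2818, 4440, 6584, 9322, 12726
Second differences: 794, 1172, 1622, 2144, 2738, 3404
Third differences: 378, 450, 522, 594, 666
Fourth differences: 72, 72, 72, 72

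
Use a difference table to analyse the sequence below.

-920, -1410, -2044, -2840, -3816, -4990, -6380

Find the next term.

Δ: -490 , -634 , -796 , -976 , -1174 , -1390
Δ²: -144 , -162 , -180 , -198 , -216
Δ³: -18 , -18 , -18 , -18
The third differences are constant (-18).
-216 − 18 = -234;  -1390 − 234 = -1624;  -6380 − 1624 = -8004

-8004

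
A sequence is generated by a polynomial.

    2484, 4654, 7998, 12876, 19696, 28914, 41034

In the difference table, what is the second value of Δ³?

Δ: 2170, 3344, 4878, 6820, 9218, 12120
Δ²: 1174, 1534, 1942, 2398, 2902
Δ³: 360, 408, 456, 504
Δ⁴: 48, 48, 48

408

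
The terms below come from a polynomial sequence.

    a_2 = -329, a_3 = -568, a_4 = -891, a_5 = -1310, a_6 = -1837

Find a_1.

-239  -323  -419  -527
-84  -96  -108
-12  -12
The third differences are constant at -12.
Work back: -84 + 12 = -72;  -239 + 72 = -167;  -329 + 167 = -162

-162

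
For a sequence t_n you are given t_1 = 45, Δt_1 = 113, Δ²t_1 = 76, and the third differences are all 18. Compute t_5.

1025

Build the table forward from the leading diagonal:
D3: 18  18  18  18  18
D2: 76  94  112  130  148
D1: 113  189  283  395  525
t: 45  158  347  630  1025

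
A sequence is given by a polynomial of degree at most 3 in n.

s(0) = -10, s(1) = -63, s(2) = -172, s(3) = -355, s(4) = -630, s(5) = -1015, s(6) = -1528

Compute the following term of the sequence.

-2187

First differences: -53  -109  -183  -275  -385  -513
Second differences: -56  -74  -92  -110  -128
Third differences: -18  -18  -18  -18
The third differences are constant (-18).
-128 − 18 = -146;  -513 − 146 = -659;  -1528 − 659 = -2187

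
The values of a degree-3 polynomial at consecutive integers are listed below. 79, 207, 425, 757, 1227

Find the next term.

1859

Δ: 128  218  332  470
Δ²: 90  114  138
Δ³: 24  24
Third differences constant at 24.
138 + 24 = 162;  470 + 162 = 632;  1227 + 632 = 1859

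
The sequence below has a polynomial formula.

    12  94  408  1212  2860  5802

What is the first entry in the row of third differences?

258

Δ: 82, 314, 804, 1648, 2942
Δ²: 232, 490, 844, 1294
Δ³: 258, 354, 450
Δ⁴: 96, 96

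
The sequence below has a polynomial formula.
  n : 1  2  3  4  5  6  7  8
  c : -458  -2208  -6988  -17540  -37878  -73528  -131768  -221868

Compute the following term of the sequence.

-355330

-1750, -4780, -10552, -20338, -35650, -58240, -90100
-3030, -5772, -9786, -15312, -22590, -31860
-2742, -4014, -5526, -7278, -9270
-1272, -1512, -1752, -1992
-240, -240, -240
Fifth differences constant at -240.
-1992 − 240 = -2232;  -9270 − 2232 = -11502;  -31860 − 11502 = -43362;  -90100 − 43362 = -133462;  -221868 − 133462 = -355330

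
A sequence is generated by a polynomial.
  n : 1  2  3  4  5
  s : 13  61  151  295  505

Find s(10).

2965

D1: 48, 90, 144, 210
D2: 42, 54, 66
D3: 12, 12
Constant third difference = 12, so extend:
66 + 12 = 78;  210 + 78 = 288;  505 + 288 = 793
78 + 12 = 90;  288 + 90 = 378;  793 + 378 = 1171
90 + 12 = 102;  378 + 102 = 480;  1171 + 480 = 1651
102 + 12 = 114;  480 + 114 = 594;  1651 + 594 = 2245
114 + 12 = 126;  594 + 126 = 720;  2245 + 720 = 2965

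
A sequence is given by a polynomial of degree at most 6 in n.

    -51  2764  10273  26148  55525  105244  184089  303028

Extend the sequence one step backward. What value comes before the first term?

Δ: 2815, 7509, 15875, 29377, 49719, 78845, 118939
Δ²: 4694, 8366, 13502, 20342, 29126, 40094
Δ³: 3672, 5136, 6840, 8784, 10968
Δ⁴: 1464, 1704, 1944, 2184
Δ⁵: 240, 240, 240
The fifth differences are constant at 240.
Work back: 1464 − 240 = 1224;  3672 − 1224 = 2448;  4694 − 2448 = 2246;  2815 − 2246 = 569;  -51 − 569 = -620

-620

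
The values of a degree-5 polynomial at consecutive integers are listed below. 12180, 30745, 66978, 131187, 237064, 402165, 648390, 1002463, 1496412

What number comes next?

2168049

Δ: 18565  36233  64209  105877  165101  246225  354073  493949
Δ²: 17668  27976  41668  59224  81124  107848  139876
Δ³: 10308  13692  17556  21900  26724  32028
Δ⁴: 3384  3864  4344  4824  5304
Δ⁵: 480  480  480  480
The fifth differences are constant (480).
5304 + 480 = 5784;  32028 + 5784 = 37812;  139876 + 37812 = 177688;  493949 + 177688 = 671637;  1496412 + 671637 = 2168049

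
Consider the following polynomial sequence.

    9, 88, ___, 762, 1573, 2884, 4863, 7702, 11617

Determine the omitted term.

Using the last 6 terms:
811, 1311, 1979, 2839, 3915
500, 668, 860, 1076
168, 192, 216
24, 24
Constant fourth difference = 24.
Extend backward: 168 − 24 = 144;  500 − 144 = 356;  811 − 356 = 455;  762 − 455 = 307

307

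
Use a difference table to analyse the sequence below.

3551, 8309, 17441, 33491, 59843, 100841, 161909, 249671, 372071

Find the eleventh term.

759881

First differences: 4758  9132  16050  26352  40998  61068  87762  122400
Second differences: 4374  6918  10302  14646  20070  26694  34638
Third differences: 2544  3384  4344  5424  6624  7944
Fourth differences: 840  960  1080  1200  1320
Fifth differences: 120  120  120  120
Fifth differences constant at 120.
1320 + 120 = 1440;  7944 + 1440 = 9384;  34638 + 9384 = 44022;  122400 + 44022 = 166422;  372071 + 166422 = 538493
1440 + 120 = 1560;  9384 + 1560 = 10944;  44022 + 10944 = 54966;  166422 + 54966 = 221388;  538493 + 221388 = 759881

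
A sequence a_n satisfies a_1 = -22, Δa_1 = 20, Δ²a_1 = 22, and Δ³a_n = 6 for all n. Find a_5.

Build the table forward from the leading diagonal:
D3: 6  6  6  6  6
D2: 22  28  34  40  46
D1: 20  42  70  104  144
a: -22  -2  40  110  214

214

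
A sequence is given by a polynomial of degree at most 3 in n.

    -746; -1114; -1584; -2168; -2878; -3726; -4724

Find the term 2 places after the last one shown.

-7218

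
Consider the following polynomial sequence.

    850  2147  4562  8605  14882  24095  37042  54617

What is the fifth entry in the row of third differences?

D1: 1297, 2415, 4043, 6277, 9213, 12947, 17575
D2: 1118, 1628, 2234, 2936, 3734, 4628
D3: 510, 606, 702, 798, 894
D4: 96, 96, 96, 96

894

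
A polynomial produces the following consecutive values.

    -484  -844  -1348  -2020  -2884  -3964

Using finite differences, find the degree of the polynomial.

Δ: -360, -504, -672, -864, -1080
Δ²: -144, -168, -192, -216
Δ³: -24, -24, -24
The third differences are constant, so the polynomial has degree 3.

3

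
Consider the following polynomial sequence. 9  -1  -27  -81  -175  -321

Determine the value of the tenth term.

-1665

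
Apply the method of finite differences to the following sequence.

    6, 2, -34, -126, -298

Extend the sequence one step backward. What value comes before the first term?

2

Δ: -4  -36  -92  -172
Δ²: -32  -56  -80
Δ³: -24  -24
The third differences are constant at -24.
Work back: -32 + 24 = -8;  -4 + 8 = 4;  6 − 4 = 2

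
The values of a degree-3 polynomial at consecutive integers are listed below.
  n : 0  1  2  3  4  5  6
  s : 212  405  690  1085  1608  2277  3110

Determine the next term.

4125

First differences: 193  285  395  523  669  833
Second differences: 92  110  128  146  164
Third differences: 18  18  18  18
Constant third difference = 18, so extend:
164 + 18 = 182;  833 + 182 = 1015;  3110 + 1015 = 4125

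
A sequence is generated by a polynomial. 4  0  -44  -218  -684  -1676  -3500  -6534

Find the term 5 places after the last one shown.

First differences: -4, -44, -174, -466, -992, -1824, -3034
Second differences: -40, -130, -292, -526, -832, -1210
Third differences: -90, -162, -234, -306, -378
Fourth differences: -72, -72, -72, -72
Fourth differences constant at -72.
-378 − 72 = -450;  -1210 − 450 = -1660;  -3034 − 1660 = -4694;  -6534 − 4694 = -11228
-450 − 72 = -522;  -1660 − 522 = -2182;  -4694 − 2182 = -6876;  -11228 − 6876 = -18104
-522 − 72 = -594;  -2182 − 594 = -2776;  -6876 − 2776 = -9652;  -18104 − 9652 = -27756
-594 − 72 = -666;  -2776 − 666 = -3442;  -9652 − 3442 = -13094;  -27756 − 13094 = -40850
-666 − 72 = -738;  -3442 − 738 = -4180;  -13094 − 4180 = -17274;  -40850 − 17274 = -58124

-58124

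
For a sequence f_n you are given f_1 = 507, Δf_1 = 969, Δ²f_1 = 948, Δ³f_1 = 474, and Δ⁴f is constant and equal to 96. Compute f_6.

Build the table forward from the leading diagonal:
D4: 96, 96, 96, 96, 96, 96
D3: 474, 570, 666, 762, 858, 954
D2: 948, 1422, 1992, 2658, 3420, 4278
D1: 969, 1917, 3339, 5331, 7989, 11409
f: 507, 1476, 3393, 6732, 12063, 20052

20052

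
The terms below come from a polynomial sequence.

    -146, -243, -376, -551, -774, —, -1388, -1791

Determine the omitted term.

Using the first 5 terms:
First differences: -97, -133, -175, -223
Second differences: -36, -42, -48
Third differences: -6, -6
Constant third difference = -6.
Extend forward: -48 − 6 = -54;  -223 − 54 = -277;  -774 − 277 = -1051

-1051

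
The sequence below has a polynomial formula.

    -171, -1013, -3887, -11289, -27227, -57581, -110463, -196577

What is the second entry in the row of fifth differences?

-360

Δ: -842, -2874, -7402, -15938, -30354, -52882, -86114
Δ²: -2032, -4528, -8536, -14416, -22528, -33232
Δ³: -2496, -4008, -5880, -8112, -10704
Δ⁴: -1512, -1872, -2232, -2592
Δ⁵: -360, -360, -360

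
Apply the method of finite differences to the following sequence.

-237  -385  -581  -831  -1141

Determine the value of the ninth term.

-3101

D1: -148 , -196 , -250 , -310
D2: -48 , -54 , -60
D3: -6 , -6
Third differences constant at -6.
-60 − 6 = -66;  -310 − 66 = -376;  -1141 − 376 = -1517
-66 − 6 = -72;  -376 − 72 = -448;  -1517 − 448 = -1965
-72 − 6 = -78;  -448 − 78 = -526;  -1965 − 526 = -2491
-78 − 6 = -84;  -526 − 84 = -610;  -2491 − 610 = -3101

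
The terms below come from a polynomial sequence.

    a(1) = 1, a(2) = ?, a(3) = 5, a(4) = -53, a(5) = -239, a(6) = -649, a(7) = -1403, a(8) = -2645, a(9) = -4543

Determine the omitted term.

7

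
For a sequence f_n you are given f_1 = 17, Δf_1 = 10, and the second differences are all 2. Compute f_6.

Build the table forward from the leading diagonal:
D2: 2, 2, 2, 2, 2, 2
D1: 10, 12, 14, 16, 18, 20
f: 17, 27, 39, 53, 69, 87

87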